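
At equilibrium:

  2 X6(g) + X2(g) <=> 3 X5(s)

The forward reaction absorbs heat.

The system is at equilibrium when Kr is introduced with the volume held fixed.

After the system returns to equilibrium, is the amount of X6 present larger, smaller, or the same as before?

unchanged

At constant volume, adding an inert gas leaves every reacting species' partial pressure unchanged, so Q is unchanged — no shift from this change.
No net shift occurs, so the amount of X6 is unchanged.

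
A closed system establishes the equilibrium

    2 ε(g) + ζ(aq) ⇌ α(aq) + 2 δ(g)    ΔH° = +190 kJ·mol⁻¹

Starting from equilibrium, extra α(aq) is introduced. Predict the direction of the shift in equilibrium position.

left

Adding α (aq), a product, drives the reaction to the left.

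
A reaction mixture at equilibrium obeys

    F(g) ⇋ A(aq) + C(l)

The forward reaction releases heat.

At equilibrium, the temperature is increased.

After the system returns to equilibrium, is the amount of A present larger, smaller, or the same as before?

decreases

The forward reaction is exothermic. Raising T favours the endothermic direction — shift to the left.
The net shift is to the left. A is a product, so its amount decreases.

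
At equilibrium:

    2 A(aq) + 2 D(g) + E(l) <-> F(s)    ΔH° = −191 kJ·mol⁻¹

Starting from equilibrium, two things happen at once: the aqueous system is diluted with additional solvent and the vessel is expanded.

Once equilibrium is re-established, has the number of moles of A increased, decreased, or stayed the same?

increases

Dilution lowers every aqueous concentration by the same factor. Δn_aq = 0 − 2 = -2, so the system shifts toward the side with more dissolved moles — to the left.
Gas moles: reactants 2, products 0 (Δn_gas = -2). Expansion shifts the system toward the side with more moles of gas — to the left.
The net shift is to the left. A is a reactant, so its amount increases.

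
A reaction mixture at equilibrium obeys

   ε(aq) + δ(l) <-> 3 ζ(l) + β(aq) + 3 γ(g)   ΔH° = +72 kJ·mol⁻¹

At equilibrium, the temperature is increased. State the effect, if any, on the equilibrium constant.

increases

K depends on temperature via the van 't Hoff relation. The forward reaction is endothermic, so raising T increases K.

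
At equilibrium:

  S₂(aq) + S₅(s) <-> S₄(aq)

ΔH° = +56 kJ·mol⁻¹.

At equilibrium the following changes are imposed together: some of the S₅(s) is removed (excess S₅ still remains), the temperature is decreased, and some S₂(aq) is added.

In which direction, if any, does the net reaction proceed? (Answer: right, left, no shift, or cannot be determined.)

cannot be determined

S₅ is a pure solid; its activity is 1 regardless of amount, so Q is unaffected — no shift from this change.
The forward reaction is endothermic. Lowering T favours the exothermic direction — shift to the left.
Adding S₂ (aq), a reactant, drives the reaction to the right.
The individual effects push in opposite directions; without quantitative information the net direction cannot be determined.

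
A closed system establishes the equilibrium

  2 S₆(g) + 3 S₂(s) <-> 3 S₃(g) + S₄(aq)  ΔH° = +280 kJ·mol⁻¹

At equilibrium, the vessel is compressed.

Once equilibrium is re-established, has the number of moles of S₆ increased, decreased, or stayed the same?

Gas moles: reactants 2, products 3 (Δn_gas = +1). Compression shifts the system toward the side with fewer moles of gas — to the left.
The net shift is to the left. S₆ is a reactant, so its amount increases.

increases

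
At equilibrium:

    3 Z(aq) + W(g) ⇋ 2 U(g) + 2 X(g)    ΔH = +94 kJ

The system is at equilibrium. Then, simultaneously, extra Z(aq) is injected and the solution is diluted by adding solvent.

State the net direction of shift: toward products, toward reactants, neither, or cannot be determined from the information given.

Adding Z (aq), a reactant, drives the reaction to the right.
Dilution lowers every aqueous concentration by the same factor. Δn_aq = 0 − 3 = -3, so the system shifts toward the side with more dissolved moles — to the left.
The individual effects push in opposite directions; without quantitative information the net direction cannot be determined.

cannot be determined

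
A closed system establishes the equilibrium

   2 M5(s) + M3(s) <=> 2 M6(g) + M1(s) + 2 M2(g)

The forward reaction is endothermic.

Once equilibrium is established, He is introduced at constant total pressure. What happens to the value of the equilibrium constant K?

unchanged

The equilibrium constant depends only on temperature. This perturbation may move the position of equilibrium, but since T is unchanged, K itself is unchanged.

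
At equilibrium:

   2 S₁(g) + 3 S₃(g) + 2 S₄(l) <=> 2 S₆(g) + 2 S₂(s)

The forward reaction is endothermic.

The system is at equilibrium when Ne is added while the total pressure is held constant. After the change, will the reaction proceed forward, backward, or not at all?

Adding inert gas at constant total pressure expands the volume and lowers every reacting partial pressure. With Δn_gas = 2 − 5 = -3, Q moves away from K toward the side with fewer gas moles, so the system shifts toward the side with more gas moles — to the left.

left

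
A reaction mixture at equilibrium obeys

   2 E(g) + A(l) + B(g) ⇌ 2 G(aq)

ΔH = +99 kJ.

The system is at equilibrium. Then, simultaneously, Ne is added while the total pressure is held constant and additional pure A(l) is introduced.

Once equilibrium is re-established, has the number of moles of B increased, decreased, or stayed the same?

Adding inert gas at constant total pressure expands the volume and lowers every reacting partial pressure. With Δn_gas = 0 − 3 = -3, Q moves away from K toward the side with fewer gas moles, so the system shifts toward the side with more gas moles — to the left.
A is a pure liquid; its activity is 1 regardless of amount, so Q is unaffected — no shift from this change.
The net shift is to the left. B is a reactant, so its amount increases.

increases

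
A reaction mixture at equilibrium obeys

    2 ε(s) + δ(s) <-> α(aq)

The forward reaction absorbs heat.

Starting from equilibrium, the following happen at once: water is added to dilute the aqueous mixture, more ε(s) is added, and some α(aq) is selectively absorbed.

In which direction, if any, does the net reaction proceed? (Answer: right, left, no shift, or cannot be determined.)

Dilution lowers every aqueous concentration by the same factor. Δn_aq = 1 − 0 = +1, so the system shifts toward the side with more dissolved moles — to the right.
ε is a pure solid; its activity is 1 regardless of amount, so Q is unaffected — no shift from this change.
Removing α (aq), a product, drives the reaction to the right.
Only the nonzero effect(s) matter; the net shift is to the right.

right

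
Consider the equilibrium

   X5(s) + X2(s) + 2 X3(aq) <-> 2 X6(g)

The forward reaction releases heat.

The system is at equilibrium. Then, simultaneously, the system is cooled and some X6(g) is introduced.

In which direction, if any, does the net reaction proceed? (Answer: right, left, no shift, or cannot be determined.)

cannot be determined

The forward reaction is exothermic. Lowering T favours the exothermic direction — shift to the right.
Adding X6 (g), a product, drives the reaction to the left.
The individual effects push in opposite directions; without quantitative information the net direction cannot be determined.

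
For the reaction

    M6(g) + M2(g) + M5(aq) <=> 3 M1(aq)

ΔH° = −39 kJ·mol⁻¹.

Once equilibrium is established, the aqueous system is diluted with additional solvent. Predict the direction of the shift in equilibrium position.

Dilution lowers every aqueous concentration by the same factor. Δn_aq = 3 − 1 = +2, so the system shifts toward the side with more dissolved moles — to the right.

right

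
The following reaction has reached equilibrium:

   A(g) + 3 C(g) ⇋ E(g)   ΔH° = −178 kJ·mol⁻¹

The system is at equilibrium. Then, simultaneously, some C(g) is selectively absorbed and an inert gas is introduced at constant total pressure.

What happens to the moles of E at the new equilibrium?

Removing C (g), a reactant, drives the reaction to the left.
Adding inert gas at constant total pressure expands the volume and lowers every reacting partial pressure. With Δn_gas = 1 − 4 = -3, Q moves away from K toward the side with fewer gas moles, so the system shifts toward the side with more gas moles — to the left.
The net shift is to the left. E is a product, so its amount decreases.

decreases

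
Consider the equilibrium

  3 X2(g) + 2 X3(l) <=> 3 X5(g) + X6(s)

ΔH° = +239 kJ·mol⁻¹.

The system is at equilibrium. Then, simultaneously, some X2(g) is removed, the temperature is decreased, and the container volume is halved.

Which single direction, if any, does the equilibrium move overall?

left

Removing X2 (g), a reactant, drives the reaction to the left.
The forward reaction is endothermic. Lowering T favours the exothermic direction — shift to the left.
Gas moles: reactants 3, products 3. Δn_gas = 0, so a volume change leaves Q equal to K — no shift from this change.
Only the nonzero effect(s) matter; the net shift is to the left.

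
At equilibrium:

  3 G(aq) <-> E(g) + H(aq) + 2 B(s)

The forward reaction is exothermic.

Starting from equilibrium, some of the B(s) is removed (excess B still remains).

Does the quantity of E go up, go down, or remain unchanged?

B is a pure solid; its activity is 1 regardless of amount, so Q is unaffected — no shift from this change.
No net shift occurs, so the amount of E is unchanged.

unchanged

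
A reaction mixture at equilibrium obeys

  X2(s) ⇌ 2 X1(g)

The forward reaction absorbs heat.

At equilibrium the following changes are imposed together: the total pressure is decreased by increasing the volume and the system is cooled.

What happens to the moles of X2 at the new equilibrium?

Gas moles: reactants 0, products 2 (Δn_gas = +2). Expansion shifts the system toward the side with more moles of gas — to the right.
The forward reaction is endothermic. Lowering T favours the exothermic direction — shift to the left.
The two effects oppose each other, so the net shift — and hence the change in X2 — cannot be determined from the given information.

cannot be determined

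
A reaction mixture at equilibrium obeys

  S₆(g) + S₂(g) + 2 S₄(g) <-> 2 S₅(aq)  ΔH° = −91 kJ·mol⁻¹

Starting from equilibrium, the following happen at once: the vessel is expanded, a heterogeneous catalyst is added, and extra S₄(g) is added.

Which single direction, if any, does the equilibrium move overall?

Gas moles: reactants 4, products 0 (Δn_gas = -4). Expansion shifts the system toward the side with more moles of gas — to the left.
A catalyst speeds both forward and reverse rates equally; it changes neither Q nor K — no shift from this change.
Adding S₄ (g), a reactant, drives the reaction to the right.
The individual effects push in opposite directions; without quantitative information the net direction cannot be determined.

cannot be determined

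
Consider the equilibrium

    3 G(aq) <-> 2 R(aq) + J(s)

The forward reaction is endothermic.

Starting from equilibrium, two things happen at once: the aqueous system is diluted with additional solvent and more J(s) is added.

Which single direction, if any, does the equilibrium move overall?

left

Dilution lowers every aqueous concentration by the same factor. Δn_aq = 2 − 3 = -1, so the system shifts toward the side with more dissolved moles — to the left.
J is a pure solid; its activity is 1 regardless of amount, so Q is unaffected — no shift from this change.
Only the nonzero effect(s) matter; the net shift is to the left.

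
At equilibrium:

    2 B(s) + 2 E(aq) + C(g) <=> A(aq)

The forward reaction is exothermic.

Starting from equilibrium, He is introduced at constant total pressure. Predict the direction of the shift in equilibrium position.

Adding inert gas at constant total pressure expands the volume and lowers every reacting partial pressure. With Δn_gas = 0 − 1 = -1, Q moves away from K toward the side with fewer gas moles, so the system shifts toward the side with more gas moles — to the left.

left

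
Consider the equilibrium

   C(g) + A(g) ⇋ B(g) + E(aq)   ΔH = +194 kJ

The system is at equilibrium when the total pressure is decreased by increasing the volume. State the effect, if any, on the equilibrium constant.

unchanged

The equilibrium constant depends only on temperature. This perturbation may move the position of equilibrium, but since T is unchanged, K itself is unchanged.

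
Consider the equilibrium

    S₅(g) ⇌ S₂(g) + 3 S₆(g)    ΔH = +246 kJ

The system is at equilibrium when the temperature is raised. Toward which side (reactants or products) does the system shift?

right

The forward reaction is endothermic. Raising T favours the endothermic direction — shift to the right.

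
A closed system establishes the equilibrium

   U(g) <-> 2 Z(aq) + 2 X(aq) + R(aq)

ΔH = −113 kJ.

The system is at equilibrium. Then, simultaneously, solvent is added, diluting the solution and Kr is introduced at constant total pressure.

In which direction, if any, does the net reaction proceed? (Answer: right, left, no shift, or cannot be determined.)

Dilution lowers every aqueous concentration by the same factor. Δn_aq = 5 − 0 = +5, so the system shifts toward the side with more dissolved moles — to the right.
Adding inert gas at constant total pressure expands the volume and lowers every reacting partial pressure. With Δn_gas = 0 − 1 = -1, Q moves away from K toward the side with fewer gas moles, so the system shifts toward the side with more gas moles — to the left.
The individual effects push in opposite directions; without quantitative information the net direction cannot be determined.

cannot be determined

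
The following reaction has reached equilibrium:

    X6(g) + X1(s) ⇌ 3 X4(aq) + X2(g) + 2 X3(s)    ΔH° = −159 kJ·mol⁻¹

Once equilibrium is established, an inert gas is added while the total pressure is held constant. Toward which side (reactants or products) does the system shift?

Adding inert gas at constant total pressure expands the volume, scaling every reacting partial pressure by the same factor. Δn_gas = 1 − 1 = 0, so Q is unchanged — no shift.

no shift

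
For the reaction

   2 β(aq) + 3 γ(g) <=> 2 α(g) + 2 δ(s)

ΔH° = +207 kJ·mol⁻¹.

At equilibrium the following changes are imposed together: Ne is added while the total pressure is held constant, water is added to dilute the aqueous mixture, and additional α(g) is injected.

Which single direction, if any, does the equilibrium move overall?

Adding inert gas at constant total pressure expands the volume and lowers every reacting partial pressure. With Δn_gas = 2 − 3 = -1, Q moves away from K toward the side with fewer gas moles, so the system shifts toward the side with more gas moles — to the left.
Dilution lowers every aqueous concentration by the same factor. Δn_aq = 0 − 2 = -2, so the system shifts toward the side with more dissolved moles — to the left.
Adding α (g), a product, drives the reaction to the left.
All effects act in the same direction — net shift to the left.

left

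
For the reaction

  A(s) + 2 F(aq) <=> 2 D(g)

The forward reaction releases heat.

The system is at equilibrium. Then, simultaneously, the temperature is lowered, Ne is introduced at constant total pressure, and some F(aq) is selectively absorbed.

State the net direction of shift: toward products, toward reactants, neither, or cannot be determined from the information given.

cannot be determined

The forward reaction is exothermic. Lowering T favours the exothermic direction — shift to the right.
Adding inert gas at constant total pressure expands the volume and lowers every reacting partial pressure. With Δn_gas = 2 − 0 = +2, Q moves away from K toward the side with fewer gas moles, so the system shifts toward the side with more gas moles — to the right.
Removing F (aq), a reactant, drives the reaction to the left.
The individual effects push in opposite directions; without quantitative information the net direction cannot be determined.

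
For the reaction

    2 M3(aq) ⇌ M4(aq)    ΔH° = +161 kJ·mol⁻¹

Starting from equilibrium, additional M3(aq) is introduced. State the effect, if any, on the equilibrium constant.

unchanged

The equilibrium constant depends only on temperature. This perturbation may move the position of equilibrium, but since T is unchanged, K itself is unchanged.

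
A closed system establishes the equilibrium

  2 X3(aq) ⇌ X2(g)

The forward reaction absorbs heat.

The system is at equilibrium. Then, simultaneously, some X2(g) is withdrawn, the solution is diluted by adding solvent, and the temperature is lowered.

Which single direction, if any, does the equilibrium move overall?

cannot be determined

Removing X2 (g), a product, drives the reaction to the right.
Dilution lowers every aqueous concentration by the same factor. Δn_aq = 0 − 2 = -2, so the system shifts toward the side with more dissolved moles — to the left.
The forward reaction is endothermic. Lowering T favours the exothermic direction — shift to the left.
The individual effects push in opposite directions; without quantitative information the net direction cannot be determined.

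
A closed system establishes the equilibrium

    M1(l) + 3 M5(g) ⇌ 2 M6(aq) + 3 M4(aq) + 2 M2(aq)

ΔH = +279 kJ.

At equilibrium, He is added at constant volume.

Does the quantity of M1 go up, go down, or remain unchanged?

At constant volume, adding an inert gas leaves every reacting species' partial pressure unchanged, so Q is unchanged — no shift from this change.
No net shift occurs, so the amount of M1 is unchanged.

unchanged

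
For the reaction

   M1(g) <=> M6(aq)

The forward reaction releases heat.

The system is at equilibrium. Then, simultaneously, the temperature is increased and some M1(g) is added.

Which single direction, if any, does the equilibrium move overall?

The forward reaction is exothermic. Raising T favours the endothermic direction — shift to the left.
Adding M1 (g), a reactant, drives the reaction to the right.
The individual effects push in opposite directions; without quantitative information the net direction cannot be determined.

cannot be determined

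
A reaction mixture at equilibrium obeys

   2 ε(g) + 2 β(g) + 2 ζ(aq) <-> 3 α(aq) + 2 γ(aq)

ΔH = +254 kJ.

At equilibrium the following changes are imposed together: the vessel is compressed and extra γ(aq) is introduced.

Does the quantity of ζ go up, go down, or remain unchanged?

Gas moles: reactants 4, products 0 (Δn_gas = -4). Compression shifts the system toward the side with fewer moles of gas — to the right.
Adding γ (aq), a product, drives the reaction to the left.
The two effects oppose each other, so the net shift — and hence the change in ζ — cannot be determined from the given information.

cannot be determined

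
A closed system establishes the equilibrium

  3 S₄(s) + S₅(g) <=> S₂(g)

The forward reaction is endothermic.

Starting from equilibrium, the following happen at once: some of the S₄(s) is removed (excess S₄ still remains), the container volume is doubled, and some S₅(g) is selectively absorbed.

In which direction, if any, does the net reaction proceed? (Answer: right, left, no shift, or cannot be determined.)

S₄ is a pure solid; its activity is 1 regardless of amount, so Q is unaffected — no shift from this change.
Gas moles: reactants 1, products 1. Δn_gas = 0, so a volume change leaves Q equal to K — no shift from this change.
Removing S₅ (g), a reactant, drives the reaction to the left.
Only the nonzero effect(s) matter; the net shift is to the left.

left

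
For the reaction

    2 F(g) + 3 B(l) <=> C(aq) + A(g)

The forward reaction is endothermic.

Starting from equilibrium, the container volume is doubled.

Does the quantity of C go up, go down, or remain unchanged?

Gas moles: reactants 2, products 1 (Δn_gas = -1). Expansion shifts the system toward the side with more moles of gas — to the left.
The net shift is to the left. C is a product, so its amount decreases.

decreases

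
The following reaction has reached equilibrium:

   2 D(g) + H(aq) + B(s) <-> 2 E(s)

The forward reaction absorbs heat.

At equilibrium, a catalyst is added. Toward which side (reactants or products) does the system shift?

no shift

A catalyst speeds both forward and reverse rates equally; it changes neither Q nor K — no shift from this change.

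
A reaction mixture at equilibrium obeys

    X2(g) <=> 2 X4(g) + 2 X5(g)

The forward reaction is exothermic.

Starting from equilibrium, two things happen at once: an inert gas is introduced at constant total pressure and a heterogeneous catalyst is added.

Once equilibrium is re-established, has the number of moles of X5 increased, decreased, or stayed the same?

Adding inert gas at constant total pressure expands the volume and lowers every reacting partial pressure. With Δn_gas = 4 − 1 = +3, Q moves away from K toward the side with fewer gas moles, so the system shifts toward the side with more gas moles — to the right.
A catalyst speeds both forward and reverse rates equally; it changes neither Q nor K — no shift from this change.
The net shift is to the right. X5 is a product, so its amount increases.

increases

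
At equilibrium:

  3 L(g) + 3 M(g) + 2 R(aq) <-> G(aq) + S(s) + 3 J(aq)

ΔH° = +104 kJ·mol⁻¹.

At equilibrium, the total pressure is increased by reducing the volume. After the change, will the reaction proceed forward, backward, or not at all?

Gas moles: reactants 6, products 0 (Δn_gas = -6). Compression shifts the system toward the side with fewer moles of gas — to the right.

right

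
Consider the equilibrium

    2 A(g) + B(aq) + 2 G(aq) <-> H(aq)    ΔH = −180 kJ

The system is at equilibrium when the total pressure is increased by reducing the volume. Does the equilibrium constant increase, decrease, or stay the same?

The equilibrium constant depends only on temperature. This perturbation may move the position of equilibrium, but since T is unchanged, K itself is unchanged.

unchanged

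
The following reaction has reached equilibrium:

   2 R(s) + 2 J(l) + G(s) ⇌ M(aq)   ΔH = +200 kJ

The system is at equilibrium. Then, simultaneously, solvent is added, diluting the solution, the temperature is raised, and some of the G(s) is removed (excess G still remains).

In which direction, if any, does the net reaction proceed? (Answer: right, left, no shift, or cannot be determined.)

right

Dilution lowers every aqueous concentration by the same factor. Δn_aq = 1 − 0 = +1, so the system shifts toward the side with more dissolved moles — to the right.
The forward reaction is endothermic. Raising T favours the endothermic direction — shift to the right.
G is a pure solid; its activity is 1 regardless of amount, so Q is unaffected — no shift from this change.
Only the nonzero effect(s) matter; the net shift is to the right.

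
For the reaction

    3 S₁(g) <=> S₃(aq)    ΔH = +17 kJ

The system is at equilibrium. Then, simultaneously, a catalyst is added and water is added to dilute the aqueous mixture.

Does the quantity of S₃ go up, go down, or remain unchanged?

increases

A catalyst speeds both forward and reverse rates equally; it changes neither Q nor K — no shift from this change.
Dilution lowers every aqueous concentration by the same factor. Δn_aq = 1 − 0 = +1, so the system shifts toward the side with more dissolved moles — to the right.
The net shift is to the right. S₃ is a product, so its amount increases.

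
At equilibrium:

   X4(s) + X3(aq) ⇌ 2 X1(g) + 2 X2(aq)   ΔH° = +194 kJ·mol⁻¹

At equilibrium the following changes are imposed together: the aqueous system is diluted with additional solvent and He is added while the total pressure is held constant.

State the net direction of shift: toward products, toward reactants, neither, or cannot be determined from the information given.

Dilution lowers every aqueous concentration by the same factor. Δn_aq = 2 − 1 = +1, so the system shifts toward the side with more dissolved moles — to the right.
Adding inert gas at constant total pressure expands the volume and lowers every reacting partial pressure. With Δn_gas = 2 − 0 = +2, Q moves away from K toward the side with fewer gas moles, so the system shifts toward the side with more gas moles — to the right.
All effects act in the same direction — net shift to the right.

right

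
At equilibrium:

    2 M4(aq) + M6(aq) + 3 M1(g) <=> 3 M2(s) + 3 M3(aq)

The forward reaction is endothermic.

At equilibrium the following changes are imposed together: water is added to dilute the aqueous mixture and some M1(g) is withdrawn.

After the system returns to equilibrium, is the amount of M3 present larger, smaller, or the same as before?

decreases

Dilution scales every aqueous concentration by the same factor. Δn_aq = 3 − 3 = 0, so Q is unchanged — no shift.
Removing M1 (g), a reactant, drives the reaction to the left.
The net shift is to the left. M3 is a product, so its amount decreases.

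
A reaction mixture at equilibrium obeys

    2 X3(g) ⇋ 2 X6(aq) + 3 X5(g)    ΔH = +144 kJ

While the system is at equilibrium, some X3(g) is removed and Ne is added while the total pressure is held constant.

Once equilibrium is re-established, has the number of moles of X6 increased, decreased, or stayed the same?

Removing X3 (g), a reactant, drives the reaction to the left.
Adding inert gas at constant total pressure expands the volume and lowers every reacting partial pressure. With Δn_gas = 3 − 2 = +1, Q moves away from K toward the side with fewer gas moles, so the system shifts toward the side with more gas moles — to the right.
The two effects oppose each other, so the net shift — and hence the change in X6 — cannot be determined from the given information.

cannot be determined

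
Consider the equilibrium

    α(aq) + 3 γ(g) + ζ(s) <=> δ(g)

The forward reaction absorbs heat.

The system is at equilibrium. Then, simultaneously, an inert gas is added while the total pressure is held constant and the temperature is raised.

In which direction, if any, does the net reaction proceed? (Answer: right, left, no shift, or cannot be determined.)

Adding inert gas at constant total pressure expands the volume and lowers every reacting partial pressure. With Δn_gas = 1 − 3 = -2, Q moves away from K toward the side with fewer gas moles, so the system shifts toward the side with more gas moles — to the left.
The forward reaction is endothermic. Raising T favours the endothermic direction — shift to the right.
The individual effects push in opposite directions; without quantitative information the net direction cannot be determined.

cannot be determined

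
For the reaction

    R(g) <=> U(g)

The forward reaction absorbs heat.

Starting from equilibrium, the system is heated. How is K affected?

increases

K depends on temperature via the van 't Hoff relation. The forward reaction is endothermic, so raising T increases K.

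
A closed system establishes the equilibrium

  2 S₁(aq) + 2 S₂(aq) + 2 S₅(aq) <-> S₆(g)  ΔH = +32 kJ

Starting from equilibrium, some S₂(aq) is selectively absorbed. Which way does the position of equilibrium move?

Removing S₂ (aq), a reactant, drives the reaction to the left.

left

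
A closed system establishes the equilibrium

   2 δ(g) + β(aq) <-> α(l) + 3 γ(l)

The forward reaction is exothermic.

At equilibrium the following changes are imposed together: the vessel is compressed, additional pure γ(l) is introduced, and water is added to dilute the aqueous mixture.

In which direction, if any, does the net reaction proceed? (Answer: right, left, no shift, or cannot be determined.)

cannot be determined

Gas moles: reactants 2, products 0 (Δn_gas = -2). Compression shifts the system toward the side with fewer moles of gas — to the right.
γ is a pure liquid; its activity is 1 regardless of amount, so Q is unaffected — no shift from this change.
Dilution lowers every aqueous concentration by the same factor. Δn_aq = 0 − 1 = -1, so the system shifts toward the side with more dissolved moles — to the left.
The individual effects push in opposite directions; without quantitative information the net direction cannot be determined.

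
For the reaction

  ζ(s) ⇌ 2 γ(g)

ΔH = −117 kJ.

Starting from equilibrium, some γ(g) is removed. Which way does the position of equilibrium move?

right

Removing γ (g), a product, drives the reaction to the right.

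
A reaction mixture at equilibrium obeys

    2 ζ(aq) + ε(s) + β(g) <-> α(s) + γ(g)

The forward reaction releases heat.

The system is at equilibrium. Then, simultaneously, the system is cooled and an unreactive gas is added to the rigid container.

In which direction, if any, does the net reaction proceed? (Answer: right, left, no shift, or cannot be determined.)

The forward reaction is exothermic. Lowering T favours the exothermic direction — shift to the right.
At constant volume, adding an inert gas leaves every reacting species' partial pressure unchanged, so Q is unchanged — no shift from this change.
Only the nonzero effect(s) matter; the net shift is to the right.

right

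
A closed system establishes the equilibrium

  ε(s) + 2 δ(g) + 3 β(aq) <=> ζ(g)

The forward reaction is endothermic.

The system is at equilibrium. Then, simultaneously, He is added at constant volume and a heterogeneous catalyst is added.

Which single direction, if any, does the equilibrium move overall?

no shift

At constant volume, adding an inert gas leaves every reacting species' partial pressure unchanged, so Q is unchanged — no shift from this change.
A catalyst speeds both forward and reverse rates equally; it changes neither Q nor K — no shift from this change.
None of the changes alters Q relative to K, so there is no net shift.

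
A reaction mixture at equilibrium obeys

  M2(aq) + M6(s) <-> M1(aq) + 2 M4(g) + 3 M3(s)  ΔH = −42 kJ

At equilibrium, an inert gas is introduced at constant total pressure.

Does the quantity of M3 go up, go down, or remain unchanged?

Adding inert gas at constant total pressure expands the volume and lowers every reacting partial pressure. With Δn_gas = 2 − 0 = +2, Q moves away from K toward the side with fewer gas moles, so the system shifts toward the side with more gas moles — to the right.
The net shift is to the right. M3 is a product, so its amount increases.

increases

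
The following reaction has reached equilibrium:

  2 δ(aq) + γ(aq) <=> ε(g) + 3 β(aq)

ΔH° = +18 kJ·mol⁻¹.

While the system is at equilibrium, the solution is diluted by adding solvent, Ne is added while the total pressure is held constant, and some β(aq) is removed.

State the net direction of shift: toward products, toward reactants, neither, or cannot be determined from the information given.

right

Dilution scales every aqueous concentration by the same factor. Δn_aq = 3 − 3 = 0, so Q is unchanged — no shift.
Adding inert gas at constant total pressure expands the volume and lowers every reacting partial pressure. With Δn_gas = 1 − 0 = +1, Q moves away from K toward the side with fewer gas moles, so the system shifts toward the side with more gas moles — to the right.
Removing β (aq), a product, drives the reaction to the right.
Only the nonzero effect(s) matter; the net shift is to the right.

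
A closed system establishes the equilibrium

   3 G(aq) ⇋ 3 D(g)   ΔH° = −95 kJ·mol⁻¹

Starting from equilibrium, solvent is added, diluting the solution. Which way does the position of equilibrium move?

left

Dilution lowers every aqueous concentration by the same factor. Δn_aq = 0 − 3 = -3, so the system shifts toward the side with more dissolved moles — to the left.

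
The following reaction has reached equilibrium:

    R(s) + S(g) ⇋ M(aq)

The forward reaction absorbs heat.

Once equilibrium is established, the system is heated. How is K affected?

K depends on temperature via the van 't Hoff relation. The forward reaction is endothermic, so raising T increases K.

increases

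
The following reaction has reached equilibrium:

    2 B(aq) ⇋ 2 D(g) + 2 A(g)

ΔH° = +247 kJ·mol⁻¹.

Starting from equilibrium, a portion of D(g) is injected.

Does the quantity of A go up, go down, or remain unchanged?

Adding D (g), a product, drives the reaction to the left.
The net shift is to the left. A is a product, so its amount decreases.

decreases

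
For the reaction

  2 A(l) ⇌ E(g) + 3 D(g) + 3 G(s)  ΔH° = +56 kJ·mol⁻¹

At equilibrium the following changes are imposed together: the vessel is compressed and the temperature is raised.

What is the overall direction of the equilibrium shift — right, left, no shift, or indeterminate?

cannot be determined

Gas moles: reactants 0, products 4 (Δn_gas = +4). Compression shifts the system toward the side with fewer moles of gas — to the left.
The forward reaction is endothermic. Raising T favours the endothermic direction — shift to the right.
The individual effects push in opposite directions; without quantitative information the net direction cannot be determined.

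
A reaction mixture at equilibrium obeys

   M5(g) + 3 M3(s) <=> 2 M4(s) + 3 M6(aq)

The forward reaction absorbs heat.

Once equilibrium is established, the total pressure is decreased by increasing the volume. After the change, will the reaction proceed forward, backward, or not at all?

Gas moles: reactants 1, products 0 (Δn_gas = -1). Expansion shifts the system toward the side with more moles of gas — to the left.

left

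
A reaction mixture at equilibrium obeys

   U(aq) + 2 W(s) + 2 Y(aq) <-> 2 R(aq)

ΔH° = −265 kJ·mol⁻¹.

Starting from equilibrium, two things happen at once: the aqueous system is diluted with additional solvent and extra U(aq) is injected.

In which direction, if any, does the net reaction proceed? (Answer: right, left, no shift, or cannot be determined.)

cannot be determined

Dilution lowers every aqueous concentration by the same factor. Δn_aq = 2 − 3 = -1, so the system shifts toward the side with more dissolved moles — to the left.
Adding U (aq), a reactant, drives the reaction to the right.
The individual effects push in opposite directions; without quantitative information the net direction cannot be determined.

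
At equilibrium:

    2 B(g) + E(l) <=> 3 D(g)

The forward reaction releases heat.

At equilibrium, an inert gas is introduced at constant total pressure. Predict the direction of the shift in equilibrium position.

Adding inert gas at constant total pressure expands the volume and lowers every reacting partial pressure. With Δn_gas = 3 − 2 = +1, Q moves away from K toward the side with fewer gas moles, so the system shifts toward the side with more gas moles — to the right.

right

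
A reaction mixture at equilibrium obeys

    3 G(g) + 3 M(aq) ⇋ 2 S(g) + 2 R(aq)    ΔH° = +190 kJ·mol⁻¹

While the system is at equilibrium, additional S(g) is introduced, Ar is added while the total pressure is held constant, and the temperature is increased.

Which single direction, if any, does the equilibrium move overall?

Adding S (g), a product, drives the reaction to the left.
Adding inert gas at constant total pressure expands the volume and lowers every reacting partial pressure. With Δn_gas = 2 − 3 = -1, Q moves away from K toward the side with fewer gas moles, so the system shifts toward the side with more gas moles — to the left.
The forward reaction is endothermic. Raising T favours the endothermic direction — shift to the right.
The individual effects push in opposite directions; without quantitative information the net direction cannot be determined.

cannot be determined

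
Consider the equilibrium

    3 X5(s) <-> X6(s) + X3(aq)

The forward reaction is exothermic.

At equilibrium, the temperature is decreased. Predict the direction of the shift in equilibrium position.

The forward reaction is exothermic. Lowering T favours the exothermic direction — shift to the right.

right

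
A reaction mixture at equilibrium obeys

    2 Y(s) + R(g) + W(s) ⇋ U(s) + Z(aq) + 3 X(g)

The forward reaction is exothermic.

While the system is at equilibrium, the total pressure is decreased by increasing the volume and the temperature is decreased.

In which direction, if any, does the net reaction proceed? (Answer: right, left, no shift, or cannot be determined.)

right

Gas moles: reactants 1, products 3 (Δn_gas = +2). Expansion shifts the system toward the side with more moles of gas — to the right.
The forward reaction is exothermic. Lowering T favours the exothermic direction — shift to the right.
All effects act in the same direction — net shift to the right.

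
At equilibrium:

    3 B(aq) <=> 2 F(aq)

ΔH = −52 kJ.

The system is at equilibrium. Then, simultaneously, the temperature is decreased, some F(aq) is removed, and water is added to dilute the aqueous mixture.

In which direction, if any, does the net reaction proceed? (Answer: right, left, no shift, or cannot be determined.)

cannot be determined

The forward reaction is exothermic. Lowering T favours the exothermic direction — shift to the right.
Removing F (aq), a product, drives the reaction to the right.
Dilution lowers every aqueous concentration by the same factor. Δn_aq = 2 − 3 = -1, so the system shifts toward the side with more dissolved moles — to the left.
The individual effects push in opposite directions; without quantitative information the net direction cannot be determined.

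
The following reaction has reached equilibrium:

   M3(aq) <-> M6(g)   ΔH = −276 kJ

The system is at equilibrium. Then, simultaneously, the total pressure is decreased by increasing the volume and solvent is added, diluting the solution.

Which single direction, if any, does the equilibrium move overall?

cannot be determined

Gas moles: reactants 0, products 1 (Δn_gas = +1). Expansion shifts the system toward the side with more moles of gas — to the right.
Dilution lowers every aqueous concentration by the same factor. Δn_aq = 0 − 1 = -1, so the system shifts toward the side with more dissolved moles — to the left.
The individual effects push in opposite directions; without quantitative information the net direction cannot be determined.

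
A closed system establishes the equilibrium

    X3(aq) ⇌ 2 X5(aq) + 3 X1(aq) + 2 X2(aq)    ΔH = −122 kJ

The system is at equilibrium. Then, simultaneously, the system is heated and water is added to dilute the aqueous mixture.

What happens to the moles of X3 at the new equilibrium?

The forward reaction is exothermic. Raising T favours the endothermic direction — shift to the left.
Dilution lowers every aqueous concentration by the same factor. Δn_aq = 7 − 1 = +6, so the system shifts toward the side with more dissolved moles — to the right.
The two effects oppose each other, so the net shift — and hence the change in X3 — cannot be determined from the given information.

cannot be determined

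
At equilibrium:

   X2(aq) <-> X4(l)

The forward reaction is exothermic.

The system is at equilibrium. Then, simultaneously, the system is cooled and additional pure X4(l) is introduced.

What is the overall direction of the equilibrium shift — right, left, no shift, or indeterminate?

right

The forward reaction is exothermic. Lowering T favours the exothermic direction — shift to the right.
X4 is a pure liquid; its activity is 1 regardless of amount, so Q is unaffected — no shift from this change.
Only the nonzero effect(s) matter; the net shift is to the right.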